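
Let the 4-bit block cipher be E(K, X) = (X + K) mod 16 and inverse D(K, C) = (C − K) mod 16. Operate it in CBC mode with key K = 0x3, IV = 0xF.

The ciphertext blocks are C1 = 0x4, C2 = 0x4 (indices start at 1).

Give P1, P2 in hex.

CBC decryption: P_i = D(K, C_i) ⊕ C_{i−1}, with C_{0} = IV.
P1: D(K, 0x4) = 0x1; 0x1 ⊕ 0xF = 0xE.
P2: D(K, 0x4) = 0x1; 0x1 ⊕ 0x4 = 0x5.

P1 = 0xE, P2 = 0x5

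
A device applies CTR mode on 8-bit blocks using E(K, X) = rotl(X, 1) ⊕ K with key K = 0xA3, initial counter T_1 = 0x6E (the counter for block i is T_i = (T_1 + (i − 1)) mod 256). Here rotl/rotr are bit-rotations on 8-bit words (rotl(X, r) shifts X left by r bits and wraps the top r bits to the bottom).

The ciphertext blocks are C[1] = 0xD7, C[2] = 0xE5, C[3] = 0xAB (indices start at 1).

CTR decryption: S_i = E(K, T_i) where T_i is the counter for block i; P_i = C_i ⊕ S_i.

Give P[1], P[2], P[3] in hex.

P[1] = 0xA8, P[2] = 0x98, P[3] = 0xE8

P[1]: T = 0x6E, S = E(K, T) = 0x7F; 0xD7 ⊕ 0x7F = 0xA8.
P[2]: T = 0x6F, S = E(K, T) = 0x7D; 0xE5 ⊕ 0x7D = 0x98.
P[3]: T = 0x70, S = E(K, T) = 0x43; 0xAB ⊕ 0x43 = 0xE8.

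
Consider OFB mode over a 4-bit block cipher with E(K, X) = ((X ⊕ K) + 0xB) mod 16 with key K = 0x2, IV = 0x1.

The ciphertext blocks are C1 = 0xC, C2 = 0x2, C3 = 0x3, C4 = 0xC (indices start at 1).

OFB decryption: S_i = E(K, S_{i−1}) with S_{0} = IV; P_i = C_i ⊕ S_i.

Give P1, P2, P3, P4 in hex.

P1 = 0x2, P2 = 0x5, P3 = 0x3, P4 = 0x1

P1: S = E(K, 0x1) = 0xE; 0xC ⊕ 0xE = 0x2.
P2: S = E(K, 0xE) = 0x7; 0x2 ⊕ 0x7 = 0x5.
P3: S = E(K, 0x7) = 0x0; 0x3 ⊕ 0x0 = 0x3.
P4: S = E(K, 0x0) = 0xD; 0xC ⊕ 0xD = 0x1.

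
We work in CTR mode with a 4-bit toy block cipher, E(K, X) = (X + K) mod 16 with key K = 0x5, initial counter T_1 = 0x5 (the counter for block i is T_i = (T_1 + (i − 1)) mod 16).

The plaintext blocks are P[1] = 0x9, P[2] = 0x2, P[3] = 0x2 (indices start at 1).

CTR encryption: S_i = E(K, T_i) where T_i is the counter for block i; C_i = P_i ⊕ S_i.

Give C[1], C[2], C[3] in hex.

C[1] = 0x3, C[2] = 0x9, C[3] = 0xE

C[1]: T = 0x5, S = E(K, T) = 0xA; 0x9 ⊕ 0xA = 0x3.
C[2]: T = 0x6, S = E(K, T) = 0xB; 0x2 ⊕ 0xB = 0x9.
C[3]: T = 0x7, S = E(K, T) = 0xC; 0x2 ⊕ 0xC = 0xE.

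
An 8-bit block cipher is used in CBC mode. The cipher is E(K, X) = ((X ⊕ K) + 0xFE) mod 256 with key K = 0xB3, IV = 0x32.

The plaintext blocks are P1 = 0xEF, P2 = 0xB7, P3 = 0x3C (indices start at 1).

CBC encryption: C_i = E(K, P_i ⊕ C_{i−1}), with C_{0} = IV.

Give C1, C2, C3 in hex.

C1 = 0x6C, C2 = 0x66, C3 = 0xE7

C1: P1 ⊕ 0x32 = 0xDD; E(K, 0xDD) = 0x6C.
C2: P2 ⊕ 0x6C = 0xDB; E(K, 0xDB) = 0x66.
C3: P3 ⊕ 0x66 = 0x5A; E(K, 0x5A) = 0xE7.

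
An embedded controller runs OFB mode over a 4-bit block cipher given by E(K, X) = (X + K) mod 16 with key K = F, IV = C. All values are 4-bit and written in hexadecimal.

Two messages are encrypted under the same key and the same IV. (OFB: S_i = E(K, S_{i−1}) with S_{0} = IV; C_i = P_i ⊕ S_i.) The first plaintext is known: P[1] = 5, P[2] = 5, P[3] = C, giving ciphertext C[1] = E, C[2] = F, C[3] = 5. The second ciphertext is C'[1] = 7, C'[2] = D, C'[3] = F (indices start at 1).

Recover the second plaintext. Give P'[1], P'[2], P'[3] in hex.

P'[1] = C, P'[2] = 7, P'[3] = 6

In OFB with a reused IV, both messages share the same keystream S_i, so C_i ⊕ C'_i = P_i ⊕ P'_i and thus P'_i = P_i ⊕ C_i ⊕ C'_i.
P'[1]: 5 ⊕ E ⊕ 7 = C.
P'[2]: 5 ⊕ F ⊕ D = 7.
P'[3]: C ⊕ 5 ⊕ F = 6.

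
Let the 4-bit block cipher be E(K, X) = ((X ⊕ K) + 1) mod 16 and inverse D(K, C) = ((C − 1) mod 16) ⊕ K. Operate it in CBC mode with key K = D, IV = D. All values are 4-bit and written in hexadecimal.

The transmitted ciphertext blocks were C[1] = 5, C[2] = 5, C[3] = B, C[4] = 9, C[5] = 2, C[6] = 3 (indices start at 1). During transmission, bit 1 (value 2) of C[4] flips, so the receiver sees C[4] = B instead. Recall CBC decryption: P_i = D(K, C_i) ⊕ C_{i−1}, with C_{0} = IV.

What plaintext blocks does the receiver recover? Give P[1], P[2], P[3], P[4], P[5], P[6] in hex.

Only C[4] changed, to B. In CBC, a change in C_i garbles P_i and flips the same bit in P_{i+1}. Decrypting the received ciphertext:
P[1]: D(K, 5) = 9; 9 ⊕ D = 4.
P[2]: D(K, 5) = 9; 9 ⊕ 5 = C.
P[3]: D(K, B) = 7; 7 ⊕ 5 = 2.
P[4]: D(K, B) = 7; 7 ⊕ B = C.
P[5]: D(K, 2) = C; C ⊕ B = 7.
P[6]: D(K, 3) = F; F ⊕ 2 = D.
Blocks that differ from the original plaintext: P[4], P[5].

P[1] = 4, P[2] = C, P[3] = 2, P[4] = C, P[5] = 7, P[6] = D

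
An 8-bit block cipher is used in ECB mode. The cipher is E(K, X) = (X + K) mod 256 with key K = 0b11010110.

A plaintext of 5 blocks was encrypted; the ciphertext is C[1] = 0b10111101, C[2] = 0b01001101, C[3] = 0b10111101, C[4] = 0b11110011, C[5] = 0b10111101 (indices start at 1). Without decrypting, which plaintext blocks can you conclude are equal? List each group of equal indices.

P[1] = P[3] = P[5]

ECB encrypts each block independently with the same key, so equal ciphertext blocks imply equal plaintext blocks.
C[1] = C[3] = C[5] = 0b10111101, so P[1] = P[3] = P[5].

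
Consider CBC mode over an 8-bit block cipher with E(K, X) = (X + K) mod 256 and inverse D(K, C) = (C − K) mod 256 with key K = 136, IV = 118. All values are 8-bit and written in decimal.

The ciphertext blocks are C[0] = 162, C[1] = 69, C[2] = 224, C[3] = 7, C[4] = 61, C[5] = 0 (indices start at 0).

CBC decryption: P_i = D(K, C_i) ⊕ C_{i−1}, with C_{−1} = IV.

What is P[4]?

P[4] = 178

P[4]: D(K, 61) = 181; 181 ⊕ 7 = 178.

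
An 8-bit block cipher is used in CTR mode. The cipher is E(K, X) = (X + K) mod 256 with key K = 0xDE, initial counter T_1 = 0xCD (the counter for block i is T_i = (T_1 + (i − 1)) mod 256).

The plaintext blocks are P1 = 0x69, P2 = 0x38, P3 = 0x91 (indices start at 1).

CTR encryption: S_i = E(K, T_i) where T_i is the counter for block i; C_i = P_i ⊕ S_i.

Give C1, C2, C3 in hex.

C1: T = 0xCD, S = E(K, T) = 0xAB; 0x69 ⊕ 0xAB = 0xC2.
C2: T = 0xCE, S = E(K, T) = 0xAC; 0x38 ⊕ 0xAC = 0x94.
C3: T = 0xCF, S = E(K, T) = 0xAD; 0x91 ⊕ 0xAD = 0x3C.

C1 = 0xC2, C2 = 0x94, C3 = 0x3C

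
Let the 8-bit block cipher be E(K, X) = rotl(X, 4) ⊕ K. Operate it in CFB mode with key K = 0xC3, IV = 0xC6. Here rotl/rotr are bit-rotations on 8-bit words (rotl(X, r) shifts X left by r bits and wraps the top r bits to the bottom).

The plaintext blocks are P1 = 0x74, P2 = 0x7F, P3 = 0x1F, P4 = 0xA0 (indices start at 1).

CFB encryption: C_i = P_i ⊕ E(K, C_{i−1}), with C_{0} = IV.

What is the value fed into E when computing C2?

C1: E(K, 0xC6) = 0xAF; 0x74 ⊕ 0xAF = 0xDB.
C2: E(K, 0xDB) = 0x7E; 0x7F ⊕ 0x7E = 0x01.
So the input to E for block 2 is 0xDB.

0xDB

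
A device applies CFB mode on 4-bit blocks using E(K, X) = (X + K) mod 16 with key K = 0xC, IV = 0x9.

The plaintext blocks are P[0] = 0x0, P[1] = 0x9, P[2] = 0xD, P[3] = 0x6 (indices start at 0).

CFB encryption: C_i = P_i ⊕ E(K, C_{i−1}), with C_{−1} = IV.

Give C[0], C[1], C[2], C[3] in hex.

C[0]: E(K, 0x9) = 0x5; 0x0 ⊕ 0x5 = 0x5.
C[1]: E(K, 0x5) = 0x1; 0x9 ⊕ 0x1 = 0x8.
C[2]: E(K, 0x8) = 0x4; 0xD ⊕ 0x4 = 0x9.
C[3]: E(K, 0x9) = 0x5; 0x6 ⊕ 0x5 = 0x3.

C[0] = 0x5, C[1] = 0x8, C[2] = 0x9, C[3] = 0x3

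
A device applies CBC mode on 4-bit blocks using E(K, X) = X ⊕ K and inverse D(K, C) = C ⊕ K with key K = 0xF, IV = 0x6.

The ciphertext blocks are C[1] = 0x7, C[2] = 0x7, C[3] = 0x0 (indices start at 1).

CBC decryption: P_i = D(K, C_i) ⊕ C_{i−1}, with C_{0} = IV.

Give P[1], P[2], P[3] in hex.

P[1]: D(K, 0x7) = 0x8; 0x8 ⊕ 0x6 = 0xE.
P[2]: D(K, 0x7) = 0x8; 0x8 ⊕ 0x7 = 0xF.
P[3]: D(K, 0x0) = 0xF; 0xF ⊕ 0x7 = 0x8.

P[1] = 0xE, P[2] = 0xF, P[3] = 0x8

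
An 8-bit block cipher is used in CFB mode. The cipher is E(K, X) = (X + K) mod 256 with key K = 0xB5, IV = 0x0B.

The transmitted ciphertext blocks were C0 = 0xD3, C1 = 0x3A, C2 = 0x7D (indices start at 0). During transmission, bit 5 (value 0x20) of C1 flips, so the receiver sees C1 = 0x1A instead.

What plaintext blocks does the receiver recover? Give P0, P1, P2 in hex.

P0 = 0x13, P1 = 0x92, P2 = 0xB2

CFB decryption: P_i = C_i ⊕ E(K, C_{i−1}), with C_{−1} = IV.
Only C1 changed, to 0x1A. In CFB, a change in C_i flips the same bit in P_i and garbles P_{i+1}. Decrypting the received ciphertext:
P0: E(K, 0x0B) = 0xC0; 0xD3 ⊕ 0xC0 = 0x13.
P1: E(K, 0xD3) = 0x88; 0x1A ⊕ 0x88 = 0x92.
P2: E(K, 0x1A) = 0xCF; 0x7D ⊕ 0xCF = 0xB2.
Blocks that differ from the original plaintext: P1, P2.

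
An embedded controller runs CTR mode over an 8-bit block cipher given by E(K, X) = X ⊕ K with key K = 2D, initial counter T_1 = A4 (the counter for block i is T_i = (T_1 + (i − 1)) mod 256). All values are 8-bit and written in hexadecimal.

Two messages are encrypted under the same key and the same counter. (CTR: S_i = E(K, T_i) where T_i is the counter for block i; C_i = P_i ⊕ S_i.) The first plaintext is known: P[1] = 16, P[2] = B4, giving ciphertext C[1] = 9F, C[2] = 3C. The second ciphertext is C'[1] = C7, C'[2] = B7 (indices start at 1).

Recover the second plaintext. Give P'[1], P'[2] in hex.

In CTR with a reused counter, both messages share the same keystream S_i, so C_i ⊕ C'_i = P_i ⊕ P'_i and thus P'_i = P_i ⊕ C_i ⊕ C'_i.
P'[1]: 16 ⊕ 9F ⊕ C7 = 4E.
P'[2]: B4 ⊕ 3C ⊕ B7 = 3F.

P'[1] = 4E, P'[2] = 3F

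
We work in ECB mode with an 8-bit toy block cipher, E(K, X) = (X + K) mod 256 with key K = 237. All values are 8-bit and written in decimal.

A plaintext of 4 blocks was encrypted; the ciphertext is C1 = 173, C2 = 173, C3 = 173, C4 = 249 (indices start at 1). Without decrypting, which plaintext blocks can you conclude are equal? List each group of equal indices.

ECB encrypts each block independently with the same key, so equal ciphertext blocks imply equal plaintext blocks.
C1 = C2 = C3 = 173, so P1 = P2 = P3.

P1 = P2 = P3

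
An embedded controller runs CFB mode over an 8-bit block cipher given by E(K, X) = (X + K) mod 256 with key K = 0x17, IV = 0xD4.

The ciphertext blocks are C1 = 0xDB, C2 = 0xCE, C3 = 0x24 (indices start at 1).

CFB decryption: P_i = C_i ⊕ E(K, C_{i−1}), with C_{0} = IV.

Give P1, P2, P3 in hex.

P1: E(K, 0xD4) = 0xEB; 0xDB ⊕ 0xEB = 0x30.
P2: E(K, 0xDB) = 0xF2; 0xCE ⊕ 0xF2 = 0x3C.
P3: E(K, 0xCE) = 0xE5; 0x24 ⊕ 0xE5 = 0xC1.

P1 = 0x30, P2 = 0x3C, P3 = 0xC1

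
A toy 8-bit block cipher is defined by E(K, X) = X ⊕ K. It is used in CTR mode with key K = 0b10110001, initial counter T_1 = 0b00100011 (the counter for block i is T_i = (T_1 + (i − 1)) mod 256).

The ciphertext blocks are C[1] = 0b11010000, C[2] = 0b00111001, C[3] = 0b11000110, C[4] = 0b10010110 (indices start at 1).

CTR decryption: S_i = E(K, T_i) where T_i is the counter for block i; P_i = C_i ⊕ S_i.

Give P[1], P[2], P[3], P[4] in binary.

P[1]: T = 0b00100011, S = E(K, T) = 0b10010010; 0b11010000 ⊕ 0b10010010 = 0b01000010.
P[2]: T = 0b00100100, S = E(K, T) = 0b10010101; 0b00111001 ⊕ 0b10010101 = 0b10101100.
P[3]: T = 0b00100101, S = E(K, T) = 0b10010100; 0b11000110 ⊕ 0b10010100 = 0b01010010.
P[4]: T = 0b00100110, S = E(K, T) = 0b10010111; 0b10010110 ⊕ 0b10010111 = 0b00000001.

P[1] = 0b01000010, P[2] = 0b10101100, P[3] = 0b01010010, P[4] = 0b00000001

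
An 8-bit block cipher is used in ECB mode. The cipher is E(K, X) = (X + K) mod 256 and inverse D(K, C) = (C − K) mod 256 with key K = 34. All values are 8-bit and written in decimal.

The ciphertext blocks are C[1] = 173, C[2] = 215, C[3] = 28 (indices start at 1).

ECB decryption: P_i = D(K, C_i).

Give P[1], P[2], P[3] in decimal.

P[1] = 139, P[2] = 181, P[3] = 250

P[1]: D(K, 173) = 139.
P[2]: D(K, 215) = 181.
P[3]: D(K, 28) = 250.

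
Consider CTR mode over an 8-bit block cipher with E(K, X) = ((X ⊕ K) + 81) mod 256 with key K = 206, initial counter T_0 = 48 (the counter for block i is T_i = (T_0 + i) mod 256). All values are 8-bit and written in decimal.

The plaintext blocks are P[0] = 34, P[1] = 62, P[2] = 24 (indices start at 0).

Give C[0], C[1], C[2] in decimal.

C[0] = 109, C[1] = 110, C[2] = 85

CTR encryption: S_i = E(K, T_i) where T_i is the counter for block i; C_i = P_i ⊕ S_i.
C[0]: T = 48, S = E(K, T) = 79; 34 ⊕ 79 = 109.
C[1]: T = 49, S = E(K, T) = 80; 62 ⊕ 80 = 110.
C[2]: T = 50, S = E(K, T) = 77; 24 ⊕ 77 = 85.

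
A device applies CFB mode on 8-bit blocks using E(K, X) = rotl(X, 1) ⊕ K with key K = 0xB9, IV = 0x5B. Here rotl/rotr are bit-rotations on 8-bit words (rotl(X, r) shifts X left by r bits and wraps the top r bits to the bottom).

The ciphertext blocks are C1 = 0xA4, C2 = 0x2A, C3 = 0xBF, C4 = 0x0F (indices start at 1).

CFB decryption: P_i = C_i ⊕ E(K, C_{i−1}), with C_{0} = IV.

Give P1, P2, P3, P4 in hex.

P1: E(K, 0x5B) = 0x0F; 0xA4 ⊕ 0x0F = 0xAB.
P2: E(K, 0xA4) = 0xF0; 0x2A ⊕ 0xF0 = 0xDA.
P3: E(K, 0x2A) = 0xED; 0xBF ⊕ 0xED = 0x52.
P4: E(K, 0xBF) = 0xC6; 0x0F ⊕ 0xC6 = 0xC9.

P1 = 0xAB, P2 = 0xDA, P3 = 0x52, P4 = 0xC9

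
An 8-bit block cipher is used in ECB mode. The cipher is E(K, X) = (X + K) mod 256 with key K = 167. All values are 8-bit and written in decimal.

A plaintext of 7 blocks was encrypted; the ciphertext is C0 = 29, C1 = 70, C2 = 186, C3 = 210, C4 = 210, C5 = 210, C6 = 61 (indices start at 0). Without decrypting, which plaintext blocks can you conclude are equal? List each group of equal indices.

P3 = P4 = P5

ECB encrypts each block independently with the same key, so equal ciphertext blocks imply equal plaintext blocks.
C3 = C4 = C5 = 210, so P3 = P4 = P5.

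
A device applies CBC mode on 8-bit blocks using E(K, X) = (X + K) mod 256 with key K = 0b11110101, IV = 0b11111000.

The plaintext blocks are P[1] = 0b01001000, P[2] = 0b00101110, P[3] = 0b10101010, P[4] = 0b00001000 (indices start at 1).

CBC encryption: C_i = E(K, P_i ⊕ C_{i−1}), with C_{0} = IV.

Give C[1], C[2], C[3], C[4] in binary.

C[1] = 0b10100101, C[2] = 0b10000000, C[3] = 0b00011111, C[4] = 0b00001100

C[1]: P[1] ⊕ 0b11111000 = 0b10110000; E(K, 0b10110000) = 0b10100101.
C[2]: P[2] ⊕ 0b10100101 = 0b10001011; E(K, 0b10001011) = 0b10000000.
C[3]: P[3] ⊕ 0b10000000 = 0b00101010; E(K, 0b00101010) = 0b00011111.
C[4]: P[4] ⊕ 0b00011111 = 0b00010111; E(K, 0b00010111) = 0b00001100.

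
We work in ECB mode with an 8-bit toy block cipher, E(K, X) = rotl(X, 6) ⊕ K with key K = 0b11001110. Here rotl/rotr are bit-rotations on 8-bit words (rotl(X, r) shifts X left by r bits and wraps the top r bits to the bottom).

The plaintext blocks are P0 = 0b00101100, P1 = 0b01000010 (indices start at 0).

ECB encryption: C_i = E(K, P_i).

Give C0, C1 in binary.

C0: E(K, 0b00101100) = 0b11000101.
C1: E(K, 0b01000010) = 0b01011110.

C0 = 0b11000101, C1 = 0b01011110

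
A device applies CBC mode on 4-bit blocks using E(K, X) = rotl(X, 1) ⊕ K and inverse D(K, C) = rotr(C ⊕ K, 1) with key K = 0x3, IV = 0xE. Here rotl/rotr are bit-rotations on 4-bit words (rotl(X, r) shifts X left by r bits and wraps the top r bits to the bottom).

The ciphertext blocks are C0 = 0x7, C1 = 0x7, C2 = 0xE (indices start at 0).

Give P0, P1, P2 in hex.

P0 = 0xC, P1 = 0x5, P2 = 0x9

CBC decryption: P_i = D(K, C_i) ⊕ C_{i−1}, with C_{−1} = IV.
P0: D(K, 0x7) = 0x2; 0x2 ⊕ 0xE = 0xC.
P1: D(K, 0x7) = 0x2; 0x2 ⊕ 0x7 = 0x5.
P2: D(K, 0xE) = 0xE; 0xE ⊕ 0x7 = 0x9.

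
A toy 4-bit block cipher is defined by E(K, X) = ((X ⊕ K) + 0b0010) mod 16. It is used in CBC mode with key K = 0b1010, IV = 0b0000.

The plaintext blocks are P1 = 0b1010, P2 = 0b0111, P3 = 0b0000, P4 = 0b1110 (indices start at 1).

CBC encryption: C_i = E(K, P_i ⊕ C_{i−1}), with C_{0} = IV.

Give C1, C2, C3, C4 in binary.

C1 = 0b0010, C2 = 0b0001, C3 = 0b1101, C4 = 0b1011

C1: P1 ⊕ 0b0000 = 0b1010; E(K, 0b1010) = 0b0010.
C2: P2 ⊕ 0b0010 = 0b0101; E(K, 0b0101) = 0b0001.
C3: P3 ⊕ 0b0001 = 0b0001; E(K, 0b0001) = 0b1101.
C4: P4 ⊕ 0b1101 = 0b0011; E(K, 0b0011) = 0b1011.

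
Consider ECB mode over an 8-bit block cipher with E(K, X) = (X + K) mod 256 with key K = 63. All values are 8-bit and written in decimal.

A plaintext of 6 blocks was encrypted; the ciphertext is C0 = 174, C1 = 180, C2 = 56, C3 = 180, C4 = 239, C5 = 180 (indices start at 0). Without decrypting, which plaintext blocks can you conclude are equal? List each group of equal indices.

ECB encrypts each block independently with the same key, so equal ciphertext blocks imply equal plaintext blocks.
C1 = C3 = C5 = 180, so P1 = P3 = P5.

P1 = P3 = P5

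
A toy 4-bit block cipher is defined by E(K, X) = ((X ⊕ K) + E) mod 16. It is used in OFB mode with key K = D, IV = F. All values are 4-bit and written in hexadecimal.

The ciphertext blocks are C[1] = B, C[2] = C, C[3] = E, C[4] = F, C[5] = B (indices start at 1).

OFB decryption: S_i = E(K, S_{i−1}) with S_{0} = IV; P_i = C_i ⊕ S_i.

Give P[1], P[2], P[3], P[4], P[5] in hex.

P[1]: S = E(K, F) = 0; B ⊕ 0 = B.
P[2]: S = E(K, 0) = B; C ⊕ B = 7.
P[3]: S = E(K, B) = 4; E ⊕ 4 = A.
P[4]: S = E(K, 4) = 7; F ⊕ 7 = 8.
P[5]: S = E(K, 7) = 8; B ⊕ 8 = 3.

P[1] = B, P[2] = 7, P[3] = A, P[4] = 8, P[5] = 3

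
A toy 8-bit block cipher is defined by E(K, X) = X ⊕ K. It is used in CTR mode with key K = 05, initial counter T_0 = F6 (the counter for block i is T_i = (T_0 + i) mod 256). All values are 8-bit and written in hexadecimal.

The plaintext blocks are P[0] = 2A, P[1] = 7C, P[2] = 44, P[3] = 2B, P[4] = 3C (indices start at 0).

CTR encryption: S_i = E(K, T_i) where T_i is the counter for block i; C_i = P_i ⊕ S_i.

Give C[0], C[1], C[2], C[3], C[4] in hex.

C[0]: T = F6, S = E(K, T) = F3; 2A ⊕ F3 = D9.
C[1]: T = F7, S = E(K, T) = F2; 7C ⊕ F2 = 8E.
C[2]: T = F8, S = E(K, T) = FD; 44 ⊕ FD = B9.
C[3]: T = F9, S = E(K, T) = FC; 2B ⊕ FC = D7.
C[4]: T = FA, S = E(K, T) = FF; 3C ⊕ FF = C3.

C[0] = D9, C[1] = 8E, C[2] = B9, C[3] = D7, C[4] = C3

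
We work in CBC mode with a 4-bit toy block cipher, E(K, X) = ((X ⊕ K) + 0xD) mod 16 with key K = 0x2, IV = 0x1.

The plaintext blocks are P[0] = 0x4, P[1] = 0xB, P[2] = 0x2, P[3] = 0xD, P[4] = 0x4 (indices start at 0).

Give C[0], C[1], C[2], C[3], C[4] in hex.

CBC encryption: C_i = E(K, P_i ⊕ C_{i−1}), with C_{−1} = IV.
C[0]: P[0] ⊕ 0x1 = 0x5; E(K, 0x5) = 0x4.
C[1]: P[1] ⊕ 0x4 = 0xF; E(K, 0xF) = 0xA.
C[2]: P[2] ⊕ 0xA = 0x8; E(K, 0x8) = 0x7.
C[3]: P[3] ⊕ 0x7 = 0xA; E(K, 0xA) = 0x5.
C[4]: P[4] ⊕ 0x5 = 0x1; E(K, 0x1) = 0x0.

C[0] = 0x4, C[1] = 0xA, C[2] = 0x7, C[3] = 0x5, C[4] = 0x0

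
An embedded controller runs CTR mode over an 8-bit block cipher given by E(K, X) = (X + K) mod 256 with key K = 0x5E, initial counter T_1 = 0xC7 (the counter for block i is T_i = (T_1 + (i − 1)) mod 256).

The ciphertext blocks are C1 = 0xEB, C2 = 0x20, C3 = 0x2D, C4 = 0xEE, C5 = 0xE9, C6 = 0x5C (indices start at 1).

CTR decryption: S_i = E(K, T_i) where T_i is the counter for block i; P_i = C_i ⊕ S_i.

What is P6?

P6 = 0x76

P6: T = 0xCC, S = E(K, T) = 0x2A; 0x5C ⊕ 0x2A = 0x76.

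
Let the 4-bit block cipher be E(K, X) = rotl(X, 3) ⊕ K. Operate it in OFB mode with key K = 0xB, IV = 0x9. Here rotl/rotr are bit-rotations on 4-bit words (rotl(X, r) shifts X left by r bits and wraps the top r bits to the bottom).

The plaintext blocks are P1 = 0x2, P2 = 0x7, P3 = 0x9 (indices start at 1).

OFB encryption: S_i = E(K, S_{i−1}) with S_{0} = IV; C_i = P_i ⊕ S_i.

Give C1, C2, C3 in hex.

C1 = 0x5, C2 = 0x7, C3 = 0x2

C1: S = E(K, 0x9) = 0x7; 0x2 ⊕ 0x7 = 0x5.
C2: S = E(K, 0x7) = 0x0; 0x7 ⊕ 0x0 = 0x7.
C3: S = E(K, 0x0) = 0xB; 0x9 ⊕ 0xB = 0x2.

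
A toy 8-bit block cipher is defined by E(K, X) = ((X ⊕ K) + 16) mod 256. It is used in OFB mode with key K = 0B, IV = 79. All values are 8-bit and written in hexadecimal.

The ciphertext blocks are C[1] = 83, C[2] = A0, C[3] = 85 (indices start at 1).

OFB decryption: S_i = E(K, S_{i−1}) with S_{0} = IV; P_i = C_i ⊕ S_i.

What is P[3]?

P[3] = 2D

P[1]: S = E(K, 79) = 88; 83 ⊕ 88 = 0B.
P[2]: S = E(K, 88) = 99; A0 ⊕ 99 = 39.
P[3]: S = E(K, 99) = A8; 85 ⊕ A8 = 2D.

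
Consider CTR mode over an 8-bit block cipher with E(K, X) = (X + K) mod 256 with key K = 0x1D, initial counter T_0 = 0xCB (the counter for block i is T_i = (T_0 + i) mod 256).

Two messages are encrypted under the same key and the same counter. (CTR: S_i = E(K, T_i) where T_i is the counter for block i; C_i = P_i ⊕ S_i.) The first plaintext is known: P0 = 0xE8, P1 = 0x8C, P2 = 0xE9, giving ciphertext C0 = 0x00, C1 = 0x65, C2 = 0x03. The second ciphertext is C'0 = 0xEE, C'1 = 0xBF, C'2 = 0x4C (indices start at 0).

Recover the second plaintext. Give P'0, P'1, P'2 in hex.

In CTR with a reused counter, both messages share the same keystream S_i, so C_i ⊕ C'_i = P_i ⊕ P'_i and thus P'_i = P_i ⊕ C_i ⊕ C'_i.
P'0: 0xE8 ⊕ 0x00 ⊕ 0xEE = 0x06.
P'1: 0x8C ⊕ 0x65 ⊕ 0xBF = 0x56.
P'2: 0xE9 ⊕ 0x03 ⊕ 0x4C = 0xA6.

P'0 = 0x06, P'1 = 0x56, P'2 = 0xA6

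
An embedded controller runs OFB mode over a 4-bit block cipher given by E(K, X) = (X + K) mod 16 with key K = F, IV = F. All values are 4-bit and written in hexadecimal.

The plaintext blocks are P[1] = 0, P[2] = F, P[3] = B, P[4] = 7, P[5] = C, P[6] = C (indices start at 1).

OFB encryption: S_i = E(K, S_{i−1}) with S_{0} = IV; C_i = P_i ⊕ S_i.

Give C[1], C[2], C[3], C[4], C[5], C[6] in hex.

C[1] = E, C[2] = 2, C[3] = 7, C[4] = C, C[5] = 6, C[6] = 5

C[1]: S = E(K, F) = E; 0 ⊕ E = E.
C[2]: S = E(K, E) = D; F ⊕ D = 2.
C[3]: S = E(K, D) = C; B ⊕ C = 7.
C[4]: S = E(K, C) = B; 7 ⊕ B = C.
C[5]: S = E(K, B) = A; C ⊕ A = 6.
C[6]: S = E(K, A) = 9; C ⊕ 9 = 5.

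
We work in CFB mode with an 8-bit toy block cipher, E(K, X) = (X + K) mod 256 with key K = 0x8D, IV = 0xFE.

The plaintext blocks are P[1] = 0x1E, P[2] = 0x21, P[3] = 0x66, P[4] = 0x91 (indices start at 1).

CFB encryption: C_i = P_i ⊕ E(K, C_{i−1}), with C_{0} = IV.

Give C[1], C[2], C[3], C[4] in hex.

C[1] = 0x95, C[2] = 0x03, C[3] = 0xF6, C[4] = 0x12

C[1]: E(K, 0xFE) = 0x8B; 0x1E ⊕ 0x8B = 0x95.
C[2]: E(K, 0x95) = 0x22; 0x21 ⊕ 0x22 = 0x03.
C[3]: E(K, 0x03) = 0x90; 0x66 ⊕ 0x90 = 0xF6.
C[4]: E(K, 0xF6) = 0x83; 0x91 ⊕ 0x83 = 0x12.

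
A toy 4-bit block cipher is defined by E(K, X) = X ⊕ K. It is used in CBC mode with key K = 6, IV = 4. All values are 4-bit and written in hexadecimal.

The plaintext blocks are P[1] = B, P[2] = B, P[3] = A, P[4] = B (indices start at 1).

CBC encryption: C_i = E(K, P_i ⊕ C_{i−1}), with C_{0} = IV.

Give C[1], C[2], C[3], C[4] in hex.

C[1] = 9, C[2] = 4, C[3] = 8, C[4] = 5

C[1]: P[1] ⊕ 4 = F; E(K, F) = 9.
C[2]: P[2] ⊕ 9 = 2; E(K, 2) = 4.
C[3]: P[3] ⊕ 4 = E; E(K, E) = 8.
C[4]: P[4] ⊕ 8 = 3; E(K, 3) = 5.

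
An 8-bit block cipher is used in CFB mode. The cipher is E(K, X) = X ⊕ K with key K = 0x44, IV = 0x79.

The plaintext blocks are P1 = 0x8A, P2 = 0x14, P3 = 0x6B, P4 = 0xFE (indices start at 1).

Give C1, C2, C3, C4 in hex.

C1 = 0xB7, C2 = 0xE7, C3 = 0xC8, C4 = 0x72

CFB encryption: C_i = P_i ⊕ E(K, C_{i−1}), with C_{0} = IV.
C1: E(K, 0x79) = 0x3D; 0x8A ⊕ 0x3D = 0xB7.
C2: E(K, 0xB7) = 0xF3; 0x14 ⊕ 0xF3 = 0xE7.
C3: E(K, 0xE7) = 0xA3; 0x6B ⊕ 0xA3 = 0xC8.
C4: E(K, 0xC8) = 0x8C; 0xFE ⊕ 0x8C = 0x72.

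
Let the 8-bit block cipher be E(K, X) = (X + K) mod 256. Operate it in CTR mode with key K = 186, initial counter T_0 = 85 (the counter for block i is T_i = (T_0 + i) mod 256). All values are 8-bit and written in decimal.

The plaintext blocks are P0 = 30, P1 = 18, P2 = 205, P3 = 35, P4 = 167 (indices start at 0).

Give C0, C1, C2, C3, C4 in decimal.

CTR encryption: S_i = E(K, T_i) where T_i is the counter for block i; C_i = P_i ⊕ S_i.
C0: T = 85, S = E(K, T) = 15; 30 ⊕ 15 = 17.
C1: T = 86, S = E(K, T) = 16; 18 ⊕ 16 = 2.
C2: T = 87, S = E(K, T) = 17; 205 ⊕ 17 = 220.
C3: T = 88, S = E(K, T) = 18; 35 ⊕ 18 = 49.
C4: T = 89, S = E(K, T) = 19; 167 ⊕ 19 = 180.

C0 = 17, C1 = 2, C2 = 220, C3 = 49, C4 = 180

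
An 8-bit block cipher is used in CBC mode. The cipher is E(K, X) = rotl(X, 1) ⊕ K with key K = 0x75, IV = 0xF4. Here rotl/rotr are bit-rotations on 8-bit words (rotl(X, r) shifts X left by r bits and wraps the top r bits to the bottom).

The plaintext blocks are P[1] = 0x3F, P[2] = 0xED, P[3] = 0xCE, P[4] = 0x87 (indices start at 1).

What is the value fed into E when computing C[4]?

0xB9

CBC encryption: C_i = E(K, P_i ⊕ C_{i−1}), with C_{0} = IV.
C[1]: P[1] ⊕ 0xF4 = 0xCB; E(K, 0xCB) = 0xE2.
C[2]: P[2] ⊕ 0xE2 = 0x0F; E(K, 0x0F) = 0x6B.
C[3]: P[3] ⊕ 0x6B = 0xA5; E(K, 0xA5) = 0x3E.
C[4]: P[4] ⊕ 0x3E = 0xB9; E(K, 0xB9) = 0x06.
So the input to E for block [4] is 0xB9.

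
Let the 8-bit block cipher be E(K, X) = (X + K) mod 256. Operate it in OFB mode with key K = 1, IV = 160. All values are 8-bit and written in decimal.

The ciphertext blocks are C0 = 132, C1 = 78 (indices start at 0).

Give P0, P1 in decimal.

OFB decryption: S_i = E(K, S_{i−1}) with S_{−1} = IV; P_i = C_i ⊕ S_i.
P0: S = E(K, 160) = 161; 132 ⊕ 161 = 37.
P1: S = E(K, 161) = 162; 78 ⊕ 162 = 236.

P0 = 37, P1 = 236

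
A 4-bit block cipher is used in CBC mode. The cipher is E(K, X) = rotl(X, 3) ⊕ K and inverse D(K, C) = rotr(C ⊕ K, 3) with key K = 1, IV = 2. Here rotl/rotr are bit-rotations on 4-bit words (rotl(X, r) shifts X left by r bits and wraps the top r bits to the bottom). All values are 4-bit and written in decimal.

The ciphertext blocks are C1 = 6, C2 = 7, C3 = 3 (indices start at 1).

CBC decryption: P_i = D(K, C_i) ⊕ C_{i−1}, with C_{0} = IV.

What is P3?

P3 = 3

P3: D(K, 3) = 4; 4 ⊕ 7 = 3.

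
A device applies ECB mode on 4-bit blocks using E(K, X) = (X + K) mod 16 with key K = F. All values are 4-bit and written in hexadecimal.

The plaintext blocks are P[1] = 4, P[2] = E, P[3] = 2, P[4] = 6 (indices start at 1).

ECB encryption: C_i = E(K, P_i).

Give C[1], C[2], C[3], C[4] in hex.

C[1]: E(K, 4) = 3.
C[2]: E(K, E) = D.
C[3]: E(K, 2) = 1.
C[4]: E(K, 6) = 5.

C[1] = 3, C[2] = D, C[3] = 1, C[4] = 5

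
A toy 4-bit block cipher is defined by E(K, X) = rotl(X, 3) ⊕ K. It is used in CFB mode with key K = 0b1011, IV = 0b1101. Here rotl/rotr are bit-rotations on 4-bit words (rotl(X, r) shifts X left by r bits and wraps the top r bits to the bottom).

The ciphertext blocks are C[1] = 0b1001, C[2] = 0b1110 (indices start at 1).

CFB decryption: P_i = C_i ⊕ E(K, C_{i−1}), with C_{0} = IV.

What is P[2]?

P[2] = 0b1001

P[2]: E(K, 0b1001) = 0b0111; 0b1110 ⊕ 0b0111 = 0b1001.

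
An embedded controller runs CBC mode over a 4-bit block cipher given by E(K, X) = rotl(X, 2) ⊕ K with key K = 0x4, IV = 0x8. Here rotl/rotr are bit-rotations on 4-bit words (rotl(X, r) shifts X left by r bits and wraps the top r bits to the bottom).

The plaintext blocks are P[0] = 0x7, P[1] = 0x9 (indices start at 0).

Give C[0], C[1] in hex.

CBC encryption: C_i = E(K, P_i ⊕ C_{i−1}), with C_{−1} = IV.
C[0]: P[0] ⊕ 0x8 = 0xF; E(K, 0xF) = 0xB.
C[1]: P[1] ⊕ 0xB = 0x2; E(K, 0x2) = 0xC.

C[0] = 0xB, C[1] = 0xC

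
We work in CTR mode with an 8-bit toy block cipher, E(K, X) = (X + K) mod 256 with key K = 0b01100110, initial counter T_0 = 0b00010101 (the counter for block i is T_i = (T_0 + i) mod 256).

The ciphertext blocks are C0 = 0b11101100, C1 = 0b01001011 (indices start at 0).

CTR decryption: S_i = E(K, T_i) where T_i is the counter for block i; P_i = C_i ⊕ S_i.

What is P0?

P0 = 0b10010111

P0: T = 0b00010101, S = E(K, T) = 0b01111011; 0b11101100 ⊕ 0b01111011 = 0b10010111.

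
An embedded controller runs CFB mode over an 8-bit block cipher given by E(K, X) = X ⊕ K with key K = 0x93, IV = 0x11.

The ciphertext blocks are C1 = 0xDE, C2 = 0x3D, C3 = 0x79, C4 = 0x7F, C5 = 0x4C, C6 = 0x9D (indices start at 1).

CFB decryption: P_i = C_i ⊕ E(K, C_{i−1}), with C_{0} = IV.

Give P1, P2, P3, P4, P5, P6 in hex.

P1: E(K, 0x11) = 0x82; 0xDE ⊕ 0x82 = 0x5C.
P2: E(K, 0xDE) = 0x4D; 0x3D ⊕ 0x4D = 0x70.
P3: E(K, 0x3D) = 0xAE; 0x79 ⊕ 0xAE = 0xD7.
P4: E(K, 0x79) = 0xEA; 0x7F ⊕ 0xEA = 0x95.
P5: E(K, 0x7F) = 0xEC; 0x4C ⊕ 0xEC = 0xA0.
P6: E(K, 0x4C) = 0xDF; 0x9D ⊕ 0xDF = 0x42.

P1 = 0x5C, P2 = 0x70, P3 = 0xD7, P4 = 0x95, P5 = 0xA0, P6 = 0x42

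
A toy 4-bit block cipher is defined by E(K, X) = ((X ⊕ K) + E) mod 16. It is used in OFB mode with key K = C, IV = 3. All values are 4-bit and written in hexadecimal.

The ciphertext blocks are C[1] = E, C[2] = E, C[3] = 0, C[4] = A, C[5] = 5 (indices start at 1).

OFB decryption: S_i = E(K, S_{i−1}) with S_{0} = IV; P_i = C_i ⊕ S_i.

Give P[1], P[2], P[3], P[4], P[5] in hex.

P[1] = 3, P[2] = 1, P[3] = 1, P[4] = 1, P[5] = 0

P[1]: S = E(K, 3) = D; E ⊕ D = 3.
P[2]: S = E(K, D) = F; E ⊕ F = 1.
P[3]: S = E(K, F) = 1; 0 ⊕ 1 = 1.
P[4]: S = E(K, 1) = B; A ⊕ B = 1.
P[5]: S = E(K, B) = 5; 5 ⊕ 5 = 0.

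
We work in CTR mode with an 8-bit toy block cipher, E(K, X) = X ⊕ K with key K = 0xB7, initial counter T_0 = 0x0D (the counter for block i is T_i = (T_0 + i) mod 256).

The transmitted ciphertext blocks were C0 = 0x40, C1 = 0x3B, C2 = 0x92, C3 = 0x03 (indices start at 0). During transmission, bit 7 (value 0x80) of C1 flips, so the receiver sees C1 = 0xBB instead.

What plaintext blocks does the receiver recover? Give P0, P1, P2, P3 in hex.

P0 = 0xFA, P1 = 0x02, P2 = 0x2A, P3 = 0xA4

CTR decryption: S_i = E(K, T_i) where T_i is the counter for block i; P_i = C_i ⊕ S_i.
Only C1 changed, to 0xBB. In CTR, a change in C_i flips the same bit in P_i only; the keystream is unaffected. Decrypting the received ciphertext:
P0: T = 0x0D, S = E(K, T) = 0xBA; 0x40 ⊕ 0xBA = 0xFA.
P1: T = 0x0E, S = E(K, T) = 0xB9; 0xBB ⊕ 0xB9 = 0x02.
P2: T = 0x0F, S = E(K, T) = 0xB8; 0x92 ⊕ 0xB8 = 0x2A.
P3: T = 0x10, S = E(K, T) = 0xA7; 0x03 ⊕ 0xA7 = 0xA4.
Blocks that differ from the original plaintext: P1.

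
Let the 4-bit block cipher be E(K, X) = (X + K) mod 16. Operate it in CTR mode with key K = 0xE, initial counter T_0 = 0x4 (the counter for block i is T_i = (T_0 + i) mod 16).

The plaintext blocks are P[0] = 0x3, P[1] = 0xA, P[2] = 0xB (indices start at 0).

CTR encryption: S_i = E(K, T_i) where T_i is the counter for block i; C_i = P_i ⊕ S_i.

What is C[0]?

C[0] = 0x1

C[0]: T = 0x4, S = E(K, T) = 0x2; 0x3 ⊕ 0x2 = 0x1.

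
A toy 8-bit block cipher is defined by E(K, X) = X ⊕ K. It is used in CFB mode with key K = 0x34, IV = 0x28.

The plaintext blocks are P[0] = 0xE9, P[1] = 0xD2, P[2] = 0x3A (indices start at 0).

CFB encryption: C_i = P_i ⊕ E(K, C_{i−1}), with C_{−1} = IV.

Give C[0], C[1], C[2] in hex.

C[0] = 0xF5, C[1] = 0x13, C[2] = 0x1D

C[0]: E(K, 0x28) = 0x1C; 0xE9 ⊕ 0x1C = 0xF5.
C[1]: E(K, 0xF5) = 0xC1; 0xD2 ⊕ 0xC1 = 0x13.
C[2]: E(K, 0x13) = 0x27; 0x3A ⊕ 0x27 = 0x1D.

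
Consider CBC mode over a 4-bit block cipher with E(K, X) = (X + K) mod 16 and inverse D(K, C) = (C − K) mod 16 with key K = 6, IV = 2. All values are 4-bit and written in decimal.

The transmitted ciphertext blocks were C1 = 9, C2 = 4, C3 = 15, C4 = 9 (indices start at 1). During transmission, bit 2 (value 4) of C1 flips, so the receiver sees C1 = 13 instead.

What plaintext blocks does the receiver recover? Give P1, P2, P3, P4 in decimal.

CBC decryption: P_i = D(K, C_i) ⊕ C_{i−1}, with C_{0} = IV.
Only C1 changed, to 13. In CBC, a change in C_i garbles P_i and flips the same bit in P_{i+1}. Decrypting the received ciphertext:
P1: D(K, 13) = 7; 7 ⊕ 2 = 5.
P2: D(K, 4) = 14; 14 ⊕ 13 = 3.
P3: D(K, 15) = 9; 9 ⊕ 4 = 13.
P4: D(K, 9) = 3; 3 ⊕ 15 = 12.
Blocks that differ from the original plaintext: P1, P2.

P1 = 5, P2 = 3, P3 = 13, P4 = 12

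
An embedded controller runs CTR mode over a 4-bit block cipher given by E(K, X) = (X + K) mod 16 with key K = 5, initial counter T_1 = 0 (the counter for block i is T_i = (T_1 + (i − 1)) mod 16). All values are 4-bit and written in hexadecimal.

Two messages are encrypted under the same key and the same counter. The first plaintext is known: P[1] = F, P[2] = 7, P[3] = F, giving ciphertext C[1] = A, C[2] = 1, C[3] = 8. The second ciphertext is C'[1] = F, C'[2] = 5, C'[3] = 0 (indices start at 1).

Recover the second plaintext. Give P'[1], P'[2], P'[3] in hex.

In CTR with a reused counter, both messages share the same keystream S_i, so C_i ⊕ C'_i = P_i ⊕ P'_i and thus P'_i = P_i ⊕ C_i ⊕ C'_i.
P'[1]: F ⊕ A ⊕ F = A.
P'[2]: 7 ⊕ 1 ⊕ 5 = 3.
P'[3]: F ⊕ 8 ⊕ 0 = 7.

P'[1] = A, P'[2] = 3, P'[3] = 7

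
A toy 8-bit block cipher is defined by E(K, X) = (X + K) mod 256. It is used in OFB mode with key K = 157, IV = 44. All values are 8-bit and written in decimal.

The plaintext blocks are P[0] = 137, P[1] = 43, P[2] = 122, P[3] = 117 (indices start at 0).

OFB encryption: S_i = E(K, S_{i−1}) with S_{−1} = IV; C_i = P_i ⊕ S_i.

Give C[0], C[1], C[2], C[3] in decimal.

C[0]: S = E(K, 44) = 201; 137 ⊕ 201 = 64.
C[1]: S = E(K, 201) = 102; 43 ⊕ 102 = 77.
C[2]: S = E(K, 102) = 3; 122 ⊕ 3 = 121.
C[3]: S = E(K, 3) = 160; 117 ⊕ 160 = 213.

C[0] = 64, C[1] = 77, C[2] = 121, C[3] = 213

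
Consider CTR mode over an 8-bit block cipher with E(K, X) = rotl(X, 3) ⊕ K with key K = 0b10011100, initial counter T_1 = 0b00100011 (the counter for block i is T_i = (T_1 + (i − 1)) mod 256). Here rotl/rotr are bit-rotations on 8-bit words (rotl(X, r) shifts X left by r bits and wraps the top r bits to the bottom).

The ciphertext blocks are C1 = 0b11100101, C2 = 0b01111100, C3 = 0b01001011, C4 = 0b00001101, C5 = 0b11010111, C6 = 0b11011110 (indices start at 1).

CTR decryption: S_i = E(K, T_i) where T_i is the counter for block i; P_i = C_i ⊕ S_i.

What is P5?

P5 = 0b01110010

P5: T = 0b00100111, S = E(K, T) = 0b10100101; 0b11010111 ⊕ 0b10100101 = 0b01110010.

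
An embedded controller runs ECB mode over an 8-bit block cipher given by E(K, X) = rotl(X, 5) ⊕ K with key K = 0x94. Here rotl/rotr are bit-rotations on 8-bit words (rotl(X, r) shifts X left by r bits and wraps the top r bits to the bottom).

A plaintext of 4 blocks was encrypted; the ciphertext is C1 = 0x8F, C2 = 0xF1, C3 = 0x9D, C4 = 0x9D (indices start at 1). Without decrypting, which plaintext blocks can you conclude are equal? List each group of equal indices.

ECB encrypts each block independently with the same key, so equal ciphertext blocks imply equal plaintext blocks.
C3 = C4 = 0x9D, so P3 = P4.

P3 = P4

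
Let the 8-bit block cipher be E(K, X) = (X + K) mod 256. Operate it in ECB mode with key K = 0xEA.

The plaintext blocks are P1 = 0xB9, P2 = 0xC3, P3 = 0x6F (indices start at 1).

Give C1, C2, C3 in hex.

C1 = 0xA3, C2 = 0xAD, C3 = 0x59

ECB encryption: C_i = E(K, P_i).
C1: E(K, 0xB9) = 0xA3.
C2: E(K, 0xC3) = 0xAD.
C3: E(K, 0x6F) = 0x59.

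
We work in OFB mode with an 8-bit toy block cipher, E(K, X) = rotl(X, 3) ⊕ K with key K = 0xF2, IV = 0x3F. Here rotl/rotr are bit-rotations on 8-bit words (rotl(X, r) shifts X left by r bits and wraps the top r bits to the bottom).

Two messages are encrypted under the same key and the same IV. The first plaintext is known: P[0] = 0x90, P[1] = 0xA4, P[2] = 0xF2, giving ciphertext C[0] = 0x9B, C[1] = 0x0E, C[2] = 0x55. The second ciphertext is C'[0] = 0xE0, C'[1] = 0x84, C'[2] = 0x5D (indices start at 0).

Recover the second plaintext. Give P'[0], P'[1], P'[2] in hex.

In OFB with a reused IV, both messages share the same keystream S_i, so C_i ⊕ C'_i = P_i ⊕ P'_i and thus P'_i = P_i ⊕ C_i ⊕ C'_i.
P'[0]: 0x90 ⊕ 0x9B ⊕ 0xE0 = 0xEB.
P'[1]: 0xA4 ⊕ 0x0E ⊕ 0x84 = 0x2E.
P'[2]: 0xF2 ⊕ 0x55 ⊕ 0x5D = 0xFA.

P'[0] = 0xEB, P'[1] = 0x2E, P'[2] = 0xFA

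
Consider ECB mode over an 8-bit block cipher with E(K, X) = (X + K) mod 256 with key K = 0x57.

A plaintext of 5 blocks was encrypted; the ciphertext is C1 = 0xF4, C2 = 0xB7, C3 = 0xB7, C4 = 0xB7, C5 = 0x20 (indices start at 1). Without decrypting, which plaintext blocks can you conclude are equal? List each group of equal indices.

ECB encrypts each block independently with the same key, so equal ciphertext blocks imply equal plaintext blocks.
C2 = C3 = C4 = 0xB7, so P2 = P3 = P4.

P2 = P3 = P4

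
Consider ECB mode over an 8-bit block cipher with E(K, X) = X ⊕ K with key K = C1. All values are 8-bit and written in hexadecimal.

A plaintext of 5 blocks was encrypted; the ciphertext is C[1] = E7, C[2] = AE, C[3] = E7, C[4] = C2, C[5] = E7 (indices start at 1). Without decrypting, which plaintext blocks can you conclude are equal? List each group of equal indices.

ECB encrypts each block independently with the same key, so equal ciphertext blocks imply equal plaintext blocks.
C[1] = C[3] = C[5] = E7, so P[1] = P[3] = P[5].

P[1] = P[3] = P[5]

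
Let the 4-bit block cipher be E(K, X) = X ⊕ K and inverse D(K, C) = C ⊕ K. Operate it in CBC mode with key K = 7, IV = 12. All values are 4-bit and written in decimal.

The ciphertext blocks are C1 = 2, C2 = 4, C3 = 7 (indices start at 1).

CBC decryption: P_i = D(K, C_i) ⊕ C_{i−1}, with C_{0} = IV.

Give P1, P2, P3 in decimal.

P1: D(K, 2) = 5; 5 ⊕ 12 = 9.
P2: D(K, 4) = 3; 3 ⊕ 2 = 1.
P3: D(K, 7) = 0; 0 ⊕ 4 = 4.

P1 = 9, P2 = 1, P3 = 4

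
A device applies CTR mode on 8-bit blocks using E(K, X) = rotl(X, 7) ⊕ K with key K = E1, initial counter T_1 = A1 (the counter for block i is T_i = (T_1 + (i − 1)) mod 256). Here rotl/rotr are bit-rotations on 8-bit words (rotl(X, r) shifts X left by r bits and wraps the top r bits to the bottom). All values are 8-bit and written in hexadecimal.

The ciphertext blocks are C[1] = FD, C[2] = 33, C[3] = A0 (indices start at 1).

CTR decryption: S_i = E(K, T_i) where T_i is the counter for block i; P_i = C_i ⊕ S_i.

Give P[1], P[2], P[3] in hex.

P[1] = CC, P[2] = 83, P[3] = 90

P[1]: T = A1, S = E(K, T) = 31; FD ⊕ 31 = CC.
P[2]: T = A2, S = E(K, T) = B0; 33 ⊕ B0 = 83.
P[3]: T = A3, S = E(K, T) = 30; A0 ⊕ 30 = 90.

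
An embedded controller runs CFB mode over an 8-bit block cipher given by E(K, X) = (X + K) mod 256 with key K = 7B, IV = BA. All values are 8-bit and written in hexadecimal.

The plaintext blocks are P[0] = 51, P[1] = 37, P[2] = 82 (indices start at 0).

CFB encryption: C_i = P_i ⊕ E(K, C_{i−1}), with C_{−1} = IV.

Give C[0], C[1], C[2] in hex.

C[0] = 64, C[1] = E8, C[2] = E1

C[0]: E(K, BA) = 35; 51 ⊕ 35 = 64.
C[1]: E(K, 64) = DF; 37 ⊕ DF = E8.
C[2]: E(K, E8) = 63; 82 ⊕ 63 = E1.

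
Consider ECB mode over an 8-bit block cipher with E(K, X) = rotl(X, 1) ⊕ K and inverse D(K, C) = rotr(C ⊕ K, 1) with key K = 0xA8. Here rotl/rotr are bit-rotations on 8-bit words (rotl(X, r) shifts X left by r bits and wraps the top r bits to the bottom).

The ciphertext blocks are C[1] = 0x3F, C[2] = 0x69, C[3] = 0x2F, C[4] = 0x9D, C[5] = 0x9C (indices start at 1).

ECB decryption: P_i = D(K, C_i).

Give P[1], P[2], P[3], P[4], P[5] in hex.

P[1]: D(K, 0x3F) = 0xCB.
P[2]: D(K, 0x69) = 0xE0.
P[3]: D(K, 0x2F) = 0xC3.
P[4]: D(K, 0x9D) = 0x9A.
P[5]: D(K, 0x9C) = 0x1A.

P[1] = 0xCB, P[2] = 0xE0, P[3] = 0xC3, P[4] = 0x9A, P[5] = 0x1A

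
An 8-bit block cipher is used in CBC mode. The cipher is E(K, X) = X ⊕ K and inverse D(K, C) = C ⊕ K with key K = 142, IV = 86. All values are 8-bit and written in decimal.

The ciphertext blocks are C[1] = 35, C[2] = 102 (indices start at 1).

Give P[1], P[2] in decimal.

CBC decryption: P_i = D(K, C_i) ⊕ C_{i−1}, with C_{0} = IV.
P[1]: D(K, 35) = 173; 173 ⊕ 86 = 251.
P[2]: D(K, 102) = 232; 232 ⊕ 35 = 203.

P[1] = 251, P[2] = 203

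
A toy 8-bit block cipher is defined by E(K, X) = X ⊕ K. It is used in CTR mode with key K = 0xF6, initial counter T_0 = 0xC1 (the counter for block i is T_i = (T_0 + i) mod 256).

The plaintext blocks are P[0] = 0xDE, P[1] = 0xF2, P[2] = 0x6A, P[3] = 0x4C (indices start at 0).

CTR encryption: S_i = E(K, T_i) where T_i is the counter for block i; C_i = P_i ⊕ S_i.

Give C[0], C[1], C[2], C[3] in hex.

C[0]: T = 0xC1, S = E(K, T) = 0x37; 0xDE ⊕ 0x37 = 0xE9.
C[1]: T = 0xC2, S = E(K, T) = 0x34; 0xF2 ⊕ 0x34 = 0xC6.
C[2]: T = 0xC3, S = E(K, T) = 0x35; 0x6A ⊕ 0x35 = 0x5F.
C[3]: T = 0xC4, S = E(K, T) = 0x32; 0x4C ⊕ 0x32 = 0x7E.

C[0] = 0xE9, C[1] = 0xC6, C[2] = 0x5F, C[3] = 0x7E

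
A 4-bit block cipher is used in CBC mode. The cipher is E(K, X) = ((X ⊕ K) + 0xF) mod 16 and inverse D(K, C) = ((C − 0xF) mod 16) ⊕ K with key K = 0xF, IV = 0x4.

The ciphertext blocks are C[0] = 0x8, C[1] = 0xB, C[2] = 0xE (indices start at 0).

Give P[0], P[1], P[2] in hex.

CBC decryption: P_i = D(K, C_i) ⊕ C_{i−1}, with C_{−1} = IV.
P[0]: D(K, 0x8) = 0x6; 0x6 ⊕ 0x4 = 0x2.
P[1]: D(K, 0xB) = 0x3; 0x3 ⊕ 0x8 = 0xB.
P[2]: D(K, 0xE) = 0x0; 0x0 ⊕ 0xB = 0xB.

P[0] = 0x2, P[1] = 0xB, P[2] = 0xB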